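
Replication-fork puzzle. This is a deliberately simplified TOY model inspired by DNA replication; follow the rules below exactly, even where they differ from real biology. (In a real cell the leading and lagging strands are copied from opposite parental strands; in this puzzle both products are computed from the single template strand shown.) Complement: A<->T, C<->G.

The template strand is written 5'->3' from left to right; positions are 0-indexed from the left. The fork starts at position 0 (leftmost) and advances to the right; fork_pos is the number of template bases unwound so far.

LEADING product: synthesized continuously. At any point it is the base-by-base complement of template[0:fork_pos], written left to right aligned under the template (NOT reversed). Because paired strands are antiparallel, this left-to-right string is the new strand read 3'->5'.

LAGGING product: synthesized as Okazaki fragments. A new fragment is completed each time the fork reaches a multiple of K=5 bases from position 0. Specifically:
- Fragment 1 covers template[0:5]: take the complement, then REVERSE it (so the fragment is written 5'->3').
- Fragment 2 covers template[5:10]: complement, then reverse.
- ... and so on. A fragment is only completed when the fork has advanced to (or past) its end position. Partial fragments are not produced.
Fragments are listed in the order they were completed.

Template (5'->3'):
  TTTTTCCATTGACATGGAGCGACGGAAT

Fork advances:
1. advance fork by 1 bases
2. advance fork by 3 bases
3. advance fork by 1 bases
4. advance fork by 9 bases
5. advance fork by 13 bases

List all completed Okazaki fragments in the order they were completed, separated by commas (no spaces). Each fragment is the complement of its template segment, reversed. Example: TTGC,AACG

Answer: AAAAA,AATGG,ATGTC,GCTCC,CCGTC

Derivation:
Step 1: advance 1 -> fork_pos = 0 + 1 = 1. Next multiple of 5 is 5 (not reached); still 0 fragment(s).
Step 2: advance 3 -> fork_pos = 1 + 3 = 4. Next multiple of 5 is 5 (not reached); still 0 fragment(s).
Step 3: advance 1 -> fork_pos = 4 + 1 = 5. Reached multiple(s) of 5: 5 -> fragment 1 completed (1 total).
Step 4: advance 9 -> fork_pos = 5 + 9 = 14. Reached multiple(s) of 5: 10 -> fragment 2 completed (2 total).
Step 5: advance 13 -> fork_pos = 14 + 13 = 27. Reached multiple(s) of 5: 15, 20, 25 -> fragments 3-5 completed (5 total).
Final fork_pos = 27, so 5 fragment(s) are complete. Build each: template segment -> complement -> reverse.
Fragment 1: template[0:5] = TTTTT -> complement AAAAA -> reversed AAAAA
Fragment 2: template[5:10] = CCATT -> complement GGTAA -> reversed AATGG
Fragment 3: template[10:15] = GACAT -> complement CTGTA -> reversed ATGTC
Fragment 4: template[15:20] = GGAGC -> complement CCTCG -> reversed GCTCC
Fragment 5: template[20:25] = GACGG -> complement CTGCC -> reversed CCGTC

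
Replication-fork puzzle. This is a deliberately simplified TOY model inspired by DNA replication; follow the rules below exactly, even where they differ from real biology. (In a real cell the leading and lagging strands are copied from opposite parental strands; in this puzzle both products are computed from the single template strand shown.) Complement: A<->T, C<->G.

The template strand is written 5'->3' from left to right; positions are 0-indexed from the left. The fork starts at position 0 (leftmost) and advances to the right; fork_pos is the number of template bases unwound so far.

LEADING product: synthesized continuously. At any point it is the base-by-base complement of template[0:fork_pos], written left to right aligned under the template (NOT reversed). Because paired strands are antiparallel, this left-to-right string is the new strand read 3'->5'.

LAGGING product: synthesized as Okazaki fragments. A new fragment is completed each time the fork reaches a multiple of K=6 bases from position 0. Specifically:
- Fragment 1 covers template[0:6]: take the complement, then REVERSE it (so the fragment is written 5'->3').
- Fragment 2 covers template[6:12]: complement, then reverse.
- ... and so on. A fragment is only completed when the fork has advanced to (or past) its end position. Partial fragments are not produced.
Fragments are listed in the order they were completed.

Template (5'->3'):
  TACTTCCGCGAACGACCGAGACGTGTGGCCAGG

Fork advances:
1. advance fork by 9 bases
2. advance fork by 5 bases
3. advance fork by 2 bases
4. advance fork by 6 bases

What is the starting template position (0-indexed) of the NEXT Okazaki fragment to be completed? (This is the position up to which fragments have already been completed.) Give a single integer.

Answer: 18

Derivation:
Step 1: advance 9 -> fork_pos = 0 + 9 = 9. Reached multiple(s) of 6: 6 -> fragment 1 completed (1 total).
Step 2: advance 5 -> fork_pos = 9 + 5 = 14. Reached multiple(s) of 6: 12 -> fragment 2 completed (2 total).
Step 3: advance 2 -> fork_pos = 14 + 2 = 16. Next multiple of 6 is 18 (not reached); still 2 fragment(s).
Step 4: advance 6 -> fork_pos = 16 + 6 = 22. Reached multiple(s) of 6: 18 -> fragment 3 completed (3 total).
3 fragment(s) completed, covering template[0:18] (3 x 6 = 18). The next fragment, fragment 4, covers template[18:24], so it starts at position 18.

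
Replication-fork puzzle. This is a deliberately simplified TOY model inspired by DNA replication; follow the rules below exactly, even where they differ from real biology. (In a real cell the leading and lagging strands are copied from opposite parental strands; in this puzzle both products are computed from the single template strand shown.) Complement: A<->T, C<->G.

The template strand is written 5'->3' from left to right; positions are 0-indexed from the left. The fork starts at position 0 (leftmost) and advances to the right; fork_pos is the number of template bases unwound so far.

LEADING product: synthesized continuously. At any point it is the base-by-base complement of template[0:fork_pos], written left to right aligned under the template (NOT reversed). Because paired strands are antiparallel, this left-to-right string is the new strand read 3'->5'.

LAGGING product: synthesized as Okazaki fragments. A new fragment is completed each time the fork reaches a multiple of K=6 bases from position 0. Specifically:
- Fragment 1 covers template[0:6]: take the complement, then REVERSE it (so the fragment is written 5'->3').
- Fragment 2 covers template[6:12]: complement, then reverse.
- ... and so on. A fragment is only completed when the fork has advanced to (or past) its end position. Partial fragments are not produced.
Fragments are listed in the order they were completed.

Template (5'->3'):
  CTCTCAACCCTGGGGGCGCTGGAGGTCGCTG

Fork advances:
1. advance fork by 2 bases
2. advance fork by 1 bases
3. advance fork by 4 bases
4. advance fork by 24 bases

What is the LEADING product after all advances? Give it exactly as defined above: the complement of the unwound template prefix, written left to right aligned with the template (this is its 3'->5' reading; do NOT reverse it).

Answer: GAGAGTTGGGACCCCCGCGACCTCCAGCGAC

Derivation:
Step 1: advance 2 -> fork_pos = 0 + 2 = 2.
Step 2: advance 1 -> fork_pos = 2 + 1 = 3.
Step 3: advance 4 -> fork_pos = 3 + 4 = 7.
Step 4: advance 24 -> fork_pos = 7 + 24 = 31.
Unwound prefix: template[0:31] = CTCTCAACCCTGGGGGCGCTGGAGGTCGCTG
Complement it base by base (A<->T, C<->G), keeping left-to-right order:
  [0:5] CTCTC -> GAGAG
  [5:10] AACCC -> TTGGG
  [10:15] TGGGG -> ACCCC
  [15:20] GCGCT -> CGCGA
  [20:25] GGAGG -> CCTCC
  [25:30] TCGCT -> AGCGA
  [30:31] G -> C
Concatenate: GAGAGTTGGGACCCCCGCGACCTCCAGCGAC (length 31; written aligned with the template, i.e. 3'->5').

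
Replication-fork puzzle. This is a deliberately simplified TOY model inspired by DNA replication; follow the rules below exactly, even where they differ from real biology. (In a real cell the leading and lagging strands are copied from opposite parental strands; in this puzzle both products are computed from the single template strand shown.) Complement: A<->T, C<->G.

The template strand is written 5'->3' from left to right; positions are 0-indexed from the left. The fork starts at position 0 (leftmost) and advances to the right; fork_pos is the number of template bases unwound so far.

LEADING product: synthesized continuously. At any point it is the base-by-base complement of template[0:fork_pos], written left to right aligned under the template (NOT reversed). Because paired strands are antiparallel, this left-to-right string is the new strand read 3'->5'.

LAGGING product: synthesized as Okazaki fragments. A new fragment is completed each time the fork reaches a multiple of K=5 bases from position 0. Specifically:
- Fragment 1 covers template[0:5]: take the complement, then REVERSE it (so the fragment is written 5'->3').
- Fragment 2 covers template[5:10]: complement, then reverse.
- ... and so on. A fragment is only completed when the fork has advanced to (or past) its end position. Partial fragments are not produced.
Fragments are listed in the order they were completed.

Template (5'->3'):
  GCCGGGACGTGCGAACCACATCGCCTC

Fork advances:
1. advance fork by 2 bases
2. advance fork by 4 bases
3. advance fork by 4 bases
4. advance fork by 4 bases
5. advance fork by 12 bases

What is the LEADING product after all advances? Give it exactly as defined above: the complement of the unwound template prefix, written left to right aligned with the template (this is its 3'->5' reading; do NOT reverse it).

Step 1: advance 2 -> fork_pos = 0 + 2 = 2.
Step 2: advance 4 -> fork_pos = 2 + 4 = 6.
Step 3: advance 4 -> fork_pos = 6 + 4 = 10.
Step 4: advance 4 -> fork_pos = 10 + 4 = 14.
Step 5: advance 12 -> fork_pos = 14 + 12 = 26.
Unwound prefix: template[0:26] = GCCGGGACGTGCGAACCACATCGCCT
Complement it base by base (A<->T, C<->G), keeping left-to-right order:
  [0:5] GCCGG -> CGGCC
  [5:10] GACGT -> CTGCA
  [10:15] GCGAA -> CGCTT
  [15:20] CCACA -> GGTGT
  [20:25] TCGCC -> AGCGG
  [25:26] T -> A
Concatenate: CGGCCCTGCACGCTTGGTGTAGCGGA (length 26; written aligned with the template, i.e. 3'->5').

Answer: CGGCCCTGCACGCTTGGTGTAGCGGA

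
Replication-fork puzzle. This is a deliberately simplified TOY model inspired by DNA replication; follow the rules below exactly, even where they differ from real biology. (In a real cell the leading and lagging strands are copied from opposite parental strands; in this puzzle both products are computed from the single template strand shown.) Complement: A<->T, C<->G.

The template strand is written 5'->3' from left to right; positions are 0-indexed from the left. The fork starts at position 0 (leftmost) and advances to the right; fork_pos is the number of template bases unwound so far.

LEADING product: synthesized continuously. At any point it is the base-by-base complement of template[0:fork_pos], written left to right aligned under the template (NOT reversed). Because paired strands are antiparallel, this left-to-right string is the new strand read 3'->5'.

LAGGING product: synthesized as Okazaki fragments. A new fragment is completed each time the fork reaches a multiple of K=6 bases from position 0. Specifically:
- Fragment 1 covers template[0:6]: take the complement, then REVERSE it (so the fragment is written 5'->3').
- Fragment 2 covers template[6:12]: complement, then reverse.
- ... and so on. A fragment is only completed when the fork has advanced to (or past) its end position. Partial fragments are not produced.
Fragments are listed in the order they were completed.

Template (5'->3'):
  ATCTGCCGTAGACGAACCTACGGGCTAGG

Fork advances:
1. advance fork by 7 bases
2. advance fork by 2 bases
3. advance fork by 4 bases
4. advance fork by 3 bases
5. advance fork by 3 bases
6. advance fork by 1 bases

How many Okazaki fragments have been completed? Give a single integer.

Step 1: advance 7 -> fork_pos = 0 + 7 = 7. Reached multiple(s) of 6: 6 -> fragment 1 completed (1 total).
Step 2: advance 2 -> fork_pos = 7 + 2 = 9. Next multiple of 6 is 12 (not reached); still 1 fragment(s).
Step 3: advance 4 -> fork_pos = 9 + 4 = 13. Reached multiple(s) of 6: 12 -> fragment 2 completed (2 total).
Step 4: advance 3 -> fork_pos = 13 + 3 = 16. Next multiple of 6 is 18 (not reached); still 2 fragment(s).
Step 5: advance 3 -> fork_pos = 16 + 3 = 19. Reached multiple(s) of 6: 18 -> fragment 3 completed (3 total).
Step 6: advance 1 -> fork_pos = 19 + 1 = 20. Next multiple of 6 is 24 (not reached); still 3 fragment(s).
Check: final fork_pos = 20; the multiples of 6 that are <= 20 are 6..18 -> 20 // 6 = 3 completed fragment(s).

Answer: 3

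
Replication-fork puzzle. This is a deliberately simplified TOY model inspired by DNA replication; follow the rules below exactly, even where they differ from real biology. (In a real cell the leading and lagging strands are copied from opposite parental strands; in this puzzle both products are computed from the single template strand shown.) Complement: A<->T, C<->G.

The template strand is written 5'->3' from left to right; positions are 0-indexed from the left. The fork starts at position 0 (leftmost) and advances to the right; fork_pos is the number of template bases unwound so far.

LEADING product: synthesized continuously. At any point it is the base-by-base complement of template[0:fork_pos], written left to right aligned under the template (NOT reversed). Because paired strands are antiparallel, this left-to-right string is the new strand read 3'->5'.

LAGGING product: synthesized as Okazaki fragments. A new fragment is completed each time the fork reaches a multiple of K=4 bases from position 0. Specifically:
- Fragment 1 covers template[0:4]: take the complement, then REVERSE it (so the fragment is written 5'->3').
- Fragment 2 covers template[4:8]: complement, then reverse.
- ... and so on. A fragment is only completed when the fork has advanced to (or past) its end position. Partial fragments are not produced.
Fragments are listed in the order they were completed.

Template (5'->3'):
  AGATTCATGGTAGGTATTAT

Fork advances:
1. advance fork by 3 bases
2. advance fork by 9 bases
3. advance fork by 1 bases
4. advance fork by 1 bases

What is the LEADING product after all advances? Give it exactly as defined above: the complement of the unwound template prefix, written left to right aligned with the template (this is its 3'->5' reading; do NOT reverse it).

Answer: TCTAAGTACCATCC

Derivation:
Step 1: advance 3 -> fork_pos = 0 + 3 = 3.
Step 2: advance 9 -> fork_pos = 3 + 9 = 12.
Step 3: advance 1 -> fork_pos = 12 + 1 = 13.
Step 4: advance 1 -> fork_pos = 13 + 1 = 14.
Unwound prefix: template[0:14] = AGATTCATGGTAGG
Complement it base by base (A<->T, C<->G), keeping left-to-right order:
  [0:5] AGATT -> TCTAA
  [5:10] CATGG -> GTACC
  [10:14] TAGG -> ATCC
Concatenate: TCTAAGTACCATCC (length 14; written aligned with the template, i.e. 3'->5').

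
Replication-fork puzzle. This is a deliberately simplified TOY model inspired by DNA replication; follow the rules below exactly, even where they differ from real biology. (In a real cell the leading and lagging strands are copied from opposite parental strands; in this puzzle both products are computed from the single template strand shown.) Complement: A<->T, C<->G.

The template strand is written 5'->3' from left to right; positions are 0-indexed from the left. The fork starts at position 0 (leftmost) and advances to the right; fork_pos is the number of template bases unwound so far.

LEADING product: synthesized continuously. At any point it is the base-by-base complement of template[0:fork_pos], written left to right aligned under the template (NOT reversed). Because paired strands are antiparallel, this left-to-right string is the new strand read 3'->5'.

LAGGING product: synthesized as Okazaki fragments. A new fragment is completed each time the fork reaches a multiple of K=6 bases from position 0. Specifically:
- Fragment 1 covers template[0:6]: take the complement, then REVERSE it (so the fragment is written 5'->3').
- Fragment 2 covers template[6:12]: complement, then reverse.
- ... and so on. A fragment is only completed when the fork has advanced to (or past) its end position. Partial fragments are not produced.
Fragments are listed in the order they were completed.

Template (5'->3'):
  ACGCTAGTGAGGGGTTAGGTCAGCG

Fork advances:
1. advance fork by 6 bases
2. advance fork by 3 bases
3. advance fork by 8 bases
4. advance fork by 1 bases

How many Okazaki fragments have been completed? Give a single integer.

Answer: 3

Derivation:
Step 1: advance 6 -> fork_pos = 0 + 6 = 6. Reached multiple(s) of 6: 6 -> fragment 1 completed (1 total).
Step 2: advance 3 -> fork_pos = 6 + 3 = 9. Next multiple of 6 is 12 (not reached); still 1 fragment(s).
Step 3: advance 8 -> fork_pos = 9 + 8 = 17. Reached multiple(s) of 6: 12 -> fragment 2 completed (2 total).
Step 4: advance 1 -> fork_pos = 17 + 1 = 18. Reached multiple(s) of 6: 18 -> fragment 3 completed (3 total).
Check: final fork_pos = 18; the multiples of 6 that are <= 18 are 6..18 -> 18 // 6 = 3 completed fragment(s).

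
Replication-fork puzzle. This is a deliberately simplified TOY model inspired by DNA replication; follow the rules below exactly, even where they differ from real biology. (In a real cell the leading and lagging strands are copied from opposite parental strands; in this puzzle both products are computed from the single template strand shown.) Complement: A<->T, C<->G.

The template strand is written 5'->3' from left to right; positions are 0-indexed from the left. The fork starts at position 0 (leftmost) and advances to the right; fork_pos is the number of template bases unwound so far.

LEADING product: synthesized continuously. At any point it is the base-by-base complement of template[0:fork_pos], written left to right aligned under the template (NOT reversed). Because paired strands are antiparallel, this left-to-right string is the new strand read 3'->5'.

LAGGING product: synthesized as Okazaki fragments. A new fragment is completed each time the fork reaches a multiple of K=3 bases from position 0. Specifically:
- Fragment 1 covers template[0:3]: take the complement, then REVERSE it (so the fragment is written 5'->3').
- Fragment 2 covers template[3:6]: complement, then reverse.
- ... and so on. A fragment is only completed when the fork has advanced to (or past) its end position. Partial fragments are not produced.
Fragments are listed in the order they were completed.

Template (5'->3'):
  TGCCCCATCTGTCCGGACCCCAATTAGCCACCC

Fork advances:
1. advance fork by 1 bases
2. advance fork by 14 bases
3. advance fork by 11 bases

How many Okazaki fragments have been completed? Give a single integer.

Answer: 8

Derivation:
Step 1: advance 1 -> fork_pos = 0 + 1 = 1. Next multiple of 3 is 3 (not reached); still 0 fragment(s).
Step 2: advance 14 -> fork_pos = 1 + 14 = 15. Reached multiple(s) of 3: 3, 6, 9, 12, 15 -> fragments 1-5 completed (5 total).
Step 3: advance 11 -> fork_pos = 15 + 11 = 26. Reached multiple(s) of 3: 18, 21, 24 -> fragments 6-8 completed (8 total).
Check: final fork_pos = 26; the multiples of 3 that are <= 26 are 3..24 -> 26 // 3 = 8 completed fragment(s).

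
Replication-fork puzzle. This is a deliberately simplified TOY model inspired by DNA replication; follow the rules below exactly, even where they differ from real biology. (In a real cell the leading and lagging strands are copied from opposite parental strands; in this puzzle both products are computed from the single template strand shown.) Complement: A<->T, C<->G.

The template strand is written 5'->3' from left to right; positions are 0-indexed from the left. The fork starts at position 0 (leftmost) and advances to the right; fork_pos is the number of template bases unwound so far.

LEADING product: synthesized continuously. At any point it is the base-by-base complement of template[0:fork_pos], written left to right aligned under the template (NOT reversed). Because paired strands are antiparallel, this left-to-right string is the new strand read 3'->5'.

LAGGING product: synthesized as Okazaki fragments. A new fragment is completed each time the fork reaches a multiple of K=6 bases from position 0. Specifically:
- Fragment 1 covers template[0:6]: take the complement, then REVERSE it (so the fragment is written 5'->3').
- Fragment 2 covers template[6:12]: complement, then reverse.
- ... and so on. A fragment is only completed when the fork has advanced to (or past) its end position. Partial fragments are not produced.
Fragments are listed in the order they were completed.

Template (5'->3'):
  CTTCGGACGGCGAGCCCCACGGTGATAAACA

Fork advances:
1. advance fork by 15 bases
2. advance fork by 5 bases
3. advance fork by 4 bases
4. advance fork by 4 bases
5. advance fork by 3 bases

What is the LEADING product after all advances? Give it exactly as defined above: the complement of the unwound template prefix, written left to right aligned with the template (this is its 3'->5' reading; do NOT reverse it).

Answer: GAAGCCTGCCGCTCGGGGTGCCACTATTTGT

Derivation:
Step 1: advance 15 -> fork_pos = 0 + 15 = 15.
Step 2: advance 5 -> fork_pos = 15 + 5 = 20.
Step 3: advance 4 -> fork_pos = 20 + 4 = 24.
Step 4: advance 4 -> fork_pos = 24 + 4 = 28.
Step 5: advance 3 -> fork_pos = 28 + 3 = 31.
Unwound prefix: template[0:31] = CTTCGGACGGCGAGCCCCACGGTGATAAACA
Complement it base by base (A<->T, C<->G), keeping left-to-right order:
  [0:5] CTTCG -> GAAGC
  [5:10] GACGG -> CTGCC
  [10:15] CGAGC -> GCTCG
  [15:20] CCCAC -> GGGTG
  [20:25] GGTGA -> CCACT
  [25:30] TAAAC -> ATTTG
  [30:31] A -> T
Concatenate: GAAGCCTGCCGCTCGGGGTGCCACTATTTGT (length 31; written aligned with the template, i.e. 3'->5').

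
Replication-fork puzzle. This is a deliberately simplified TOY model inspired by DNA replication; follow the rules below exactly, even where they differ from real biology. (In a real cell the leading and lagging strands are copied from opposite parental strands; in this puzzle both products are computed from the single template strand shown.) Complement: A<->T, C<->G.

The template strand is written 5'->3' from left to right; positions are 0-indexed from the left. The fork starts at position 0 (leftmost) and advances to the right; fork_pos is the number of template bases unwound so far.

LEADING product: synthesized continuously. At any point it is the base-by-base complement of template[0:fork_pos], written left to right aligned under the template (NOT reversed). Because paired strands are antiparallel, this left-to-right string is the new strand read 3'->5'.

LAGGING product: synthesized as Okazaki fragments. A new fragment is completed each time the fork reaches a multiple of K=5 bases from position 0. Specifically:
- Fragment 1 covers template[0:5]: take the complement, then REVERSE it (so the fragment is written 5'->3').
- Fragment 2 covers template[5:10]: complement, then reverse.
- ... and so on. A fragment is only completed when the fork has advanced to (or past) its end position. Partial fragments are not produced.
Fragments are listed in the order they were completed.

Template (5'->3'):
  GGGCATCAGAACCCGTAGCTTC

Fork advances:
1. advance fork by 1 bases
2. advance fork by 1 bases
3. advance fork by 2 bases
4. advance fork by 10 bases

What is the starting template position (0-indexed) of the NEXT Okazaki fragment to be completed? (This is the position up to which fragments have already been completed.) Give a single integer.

Answer: 10

Derivation:
Step 1: advance 1 -> fork_pos = 0 + 1 = 1. Next multiple of 5 is 5 (not reached); still 0 fragment(s).
Step 2: advance 1 -> fork_pos = 1 + 1 = 2. Next multiple of 5 is 5 (not reached); still 0 fragment(s).
Step 3: advance 2 -> fork_pos = 2 + 2 = 4. Next multiple of 5 is 5 (not reached); still 0 fragment(s).
Step 4: advance 10 -> fork_pos = 4 + 10 = 14. Reached multiple(s) of 5: 5, 10 -> fragments 1-2 completed (2 total).
2 fragment(s) completed, covering template[0:10] (2 x 5 = 10). The next fragment, fragment 3, covers template[10:15], so it starts at position 10.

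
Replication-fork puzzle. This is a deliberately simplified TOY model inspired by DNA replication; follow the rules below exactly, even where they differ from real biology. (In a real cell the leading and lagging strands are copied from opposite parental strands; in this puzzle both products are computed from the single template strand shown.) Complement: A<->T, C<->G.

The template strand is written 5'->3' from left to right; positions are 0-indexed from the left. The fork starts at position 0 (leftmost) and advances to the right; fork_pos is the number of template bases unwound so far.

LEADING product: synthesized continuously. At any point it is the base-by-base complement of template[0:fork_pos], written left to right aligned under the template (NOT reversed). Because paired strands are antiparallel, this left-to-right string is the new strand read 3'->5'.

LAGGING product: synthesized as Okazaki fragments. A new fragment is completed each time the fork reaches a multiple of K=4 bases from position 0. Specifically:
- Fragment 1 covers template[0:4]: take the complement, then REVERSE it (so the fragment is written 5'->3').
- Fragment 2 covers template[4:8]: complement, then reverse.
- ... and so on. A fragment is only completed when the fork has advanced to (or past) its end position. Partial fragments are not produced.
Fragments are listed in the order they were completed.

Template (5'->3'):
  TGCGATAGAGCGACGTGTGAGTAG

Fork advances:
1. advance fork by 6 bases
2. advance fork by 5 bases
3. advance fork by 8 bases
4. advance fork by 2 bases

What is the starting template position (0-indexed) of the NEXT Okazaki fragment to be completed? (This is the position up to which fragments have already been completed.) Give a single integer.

Answer: 20

Derivation:
Step 1: advance 6 -> fork_pos = 0 + 6 = 6. Reached multiple(s) of 4: 4 -> fragment 1 completed (1 total).
Step 2: advance 5 -> fork_pos = 6 + 5 = 11. Reached multiple(s) of 4: 8 -> fragment 2 completed (2 total).
Step 3: advance 8 -> fork_pos = 11 + 8 = 19. Reached multiple(s) of 4: 12, 16 -> fragments 3-4 completed (4 total).
Step 4: advance 2 -> fork_pos = 19 + 2 = 21. Reached multiple(s) of 4: 20 -> fragment 5 completed (5 total).
5 fragment(s) completed, covering template[0:20] (5 x 4 = 20). The next fragment, fragment 6, covers template[20:24], so it starts at position 20.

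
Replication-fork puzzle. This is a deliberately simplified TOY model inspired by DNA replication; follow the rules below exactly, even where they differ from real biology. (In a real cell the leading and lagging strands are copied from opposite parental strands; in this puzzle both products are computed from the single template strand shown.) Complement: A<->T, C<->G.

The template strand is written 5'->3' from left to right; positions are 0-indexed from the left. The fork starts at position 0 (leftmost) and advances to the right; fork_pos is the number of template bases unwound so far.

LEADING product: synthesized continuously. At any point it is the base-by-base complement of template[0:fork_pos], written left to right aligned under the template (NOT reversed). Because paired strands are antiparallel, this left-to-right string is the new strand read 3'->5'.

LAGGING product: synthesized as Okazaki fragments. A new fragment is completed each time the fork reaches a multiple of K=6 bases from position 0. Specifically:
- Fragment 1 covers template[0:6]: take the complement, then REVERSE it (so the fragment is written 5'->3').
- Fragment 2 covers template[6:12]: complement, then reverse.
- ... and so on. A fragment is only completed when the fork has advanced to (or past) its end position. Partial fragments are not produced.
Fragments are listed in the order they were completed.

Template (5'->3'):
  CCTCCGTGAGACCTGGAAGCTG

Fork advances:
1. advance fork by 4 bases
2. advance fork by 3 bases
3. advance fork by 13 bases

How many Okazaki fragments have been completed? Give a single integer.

Step 1: advance 4 -> fork_pos = 0 + 4 = 4. Next multiple of 6 is 6 (not reached); still 0 fragment(s).
Step 2: advance 3 -> fork_pos = 4 + 3 = 7. Reached multiple(s) of 6: 6 -> fragment 1 completed (1 total).
Step 3: advance 13 -> fork_pos = 7 + 13 = 20. Reached multiple(s) of 6: 12, 18 -> fragments 2-3 completed (3 total).
Check: final fork_pos = 20; the multiples of 6 that are <= 20 are 6..18 -> 20 // 6 = 3 completed fragment(s).

Answer: 3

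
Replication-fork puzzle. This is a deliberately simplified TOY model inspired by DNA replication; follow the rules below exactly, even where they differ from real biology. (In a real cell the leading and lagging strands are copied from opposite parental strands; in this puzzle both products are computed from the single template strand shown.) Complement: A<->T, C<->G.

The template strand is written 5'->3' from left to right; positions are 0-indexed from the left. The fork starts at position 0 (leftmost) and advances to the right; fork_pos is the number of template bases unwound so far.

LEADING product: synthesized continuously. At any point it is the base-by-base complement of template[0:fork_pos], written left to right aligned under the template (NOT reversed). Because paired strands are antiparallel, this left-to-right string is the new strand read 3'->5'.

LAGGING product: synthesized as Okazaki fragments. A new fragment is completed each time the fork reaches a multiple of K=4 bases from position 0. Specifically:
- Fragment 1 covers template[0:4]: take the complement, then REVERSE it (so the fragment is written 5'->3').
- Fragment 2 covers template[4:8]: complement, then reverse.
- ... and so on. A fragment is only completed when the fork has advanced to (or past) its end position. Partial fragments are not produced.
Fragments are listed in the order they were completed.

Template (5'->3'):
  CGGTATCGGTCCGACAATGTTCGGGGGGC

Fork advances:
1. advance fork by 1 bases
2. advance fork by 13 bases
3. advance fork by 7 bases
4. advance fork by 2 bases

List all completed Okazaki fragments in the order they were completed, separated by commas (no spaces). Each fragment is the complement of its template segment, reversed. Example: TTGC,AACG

Answer: ACCG,CGAT,GGAC,TGTC,ACAT

Derivation:
Step 1: advance 1 -> fork_pos = 0 + 1 = 1. Next multiple of 4 is 4 (not reached); still 0 fragment(s).
Step 2: advance 13 -> fork_pos = 1 + 13 = 14. Reached multiple(s) of 4: 4, 8, 12 -> fragments 1-3 completed (3 total).
Step 3: advance 7 -> fork_pos = 14 + 7 = 21. Reached multiple(s) of 4: 16, 20 -> fragments 4-5 completed (5 total).
Step 4: advance 2 -> fork_pos = 21 + 2 = 23. Next multiple of 4 is 24 (not reached); still 5 fragment(s).
Final fork_pos = 23, so 5 fragment(s) are complete. Build each: template segment -> complement -> reverse.
Fragment 1: template[0:4] = CGGT -> complement GCCA -> reversed ACCG
Fragment 2: template[4:8] = ATCG -> complement TAGC -> reversed CGAT
Fragment 3: template[8:12] = GTCC -> complement CAGG -> reversed GGAC
Fragment 4: template[12:16] = GACA -> complement CTGT -> reversed TGTC
Fragment 5: template[16:20] = ATGT -> complement TACA -> reversed ACAT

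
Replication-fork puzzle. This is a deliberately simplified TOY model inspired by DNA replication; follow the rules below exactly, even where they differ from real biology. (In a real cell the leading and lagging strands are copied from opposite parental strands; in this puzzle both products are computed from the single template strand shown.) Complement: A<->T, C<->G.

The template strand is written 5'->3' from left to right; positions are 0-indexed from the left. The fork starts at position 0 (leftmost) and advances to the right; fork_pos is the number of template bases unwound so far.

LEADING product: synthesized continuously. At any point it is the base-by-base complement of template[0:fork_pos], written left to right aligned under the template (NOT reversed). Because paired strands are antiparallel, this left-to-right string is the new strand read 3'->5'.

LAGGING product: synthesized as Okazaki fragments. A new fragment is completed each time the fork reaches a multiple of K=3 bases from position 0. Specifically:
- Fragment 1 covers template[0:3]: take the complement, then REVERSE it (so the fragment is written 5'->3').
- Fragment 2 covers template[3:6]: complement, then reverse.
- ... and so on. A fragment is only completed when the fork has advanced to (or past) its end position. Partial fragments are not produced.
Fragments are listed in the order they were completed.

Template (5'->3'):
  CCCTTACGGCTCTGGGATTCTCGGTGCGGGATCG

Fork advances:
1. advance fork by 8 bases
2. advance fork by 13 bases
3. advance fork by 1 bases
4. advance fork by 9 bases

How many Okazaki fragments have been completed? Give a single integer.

Step 1: advance 8 -> fork_pos = 0 + 8 = 8. Reached multiple(s) of 3: 3, 6 -> fragments 1-2 completed (2 total).
Step 2: advance 13 -> fork_pos = 8 + 13 = 21. Reached multiple(s) of 3: 9, 12, 15, 18, 21 -> fragments 3-7 completed (7 total).
Step 3: advance 1 -> fork_pos = 21 + 1 = 22. Next multiple of 3 is 24 (not reached); still 7 fragment(s).
Step 4: advance 9 -> fork_pos = 22 + 9 = 31. Reached multiple(s) of 3: 24, 27, 30 -> fragments 8-10 completed (10 total).
Check: final fork_pos = 31; the multiples of 3 that are <= 31 are 3..30 -> 31 // 3 = 10 completed fragment(s).

Answer: 10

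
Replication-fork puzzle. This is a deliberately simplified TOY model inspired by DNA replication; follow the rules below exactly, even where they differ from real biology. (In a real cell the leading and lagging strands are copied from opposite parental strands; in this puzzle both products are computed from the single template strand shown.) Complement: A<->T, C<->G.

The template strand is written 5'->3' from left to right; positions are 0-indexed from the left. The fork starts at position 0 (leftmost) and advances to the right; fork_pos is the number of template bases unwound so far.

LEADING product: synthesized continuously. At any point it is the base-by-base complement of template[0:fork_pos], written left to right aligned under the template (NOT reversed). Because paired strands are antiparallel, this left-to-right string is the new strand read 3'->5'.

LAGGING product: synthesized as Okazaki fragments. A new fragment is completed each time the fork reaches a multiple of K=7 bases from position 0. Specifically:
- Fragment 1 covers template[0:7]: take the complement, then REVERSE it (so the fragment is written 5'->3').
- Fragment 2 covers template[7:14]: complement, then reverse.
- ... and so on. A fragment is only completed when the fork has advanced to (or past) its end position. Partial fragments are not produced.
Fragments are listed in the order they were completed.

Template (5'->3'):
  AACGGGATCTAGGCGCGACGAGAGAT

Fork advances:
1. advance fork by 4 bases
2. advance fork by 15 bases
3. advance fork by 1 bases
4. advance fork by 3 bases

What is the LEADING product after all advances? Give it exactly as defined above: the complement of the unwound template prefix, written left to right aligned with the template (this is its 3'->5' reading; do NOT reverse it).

Step 1: advance 4 -> fork_pos = 0 + 4 = 4.
Step 2: advance 15 -> fork_pos = 4 + 15 = 19.
Step 3: advance 1 -> fork_pos = 19 + 1 = 20.
Step 4: advance 3 -> fork_pos = 20 + 3 = 23.
Unwound prefix: template[0:23] = AACGGGATCTAGGCGCGACGAGA
Complement it base by base (A<->T, C<->G), keeping left-to-right order:
  [0:5] AACGG -> TTGCC
  [5:10] GATCT -> CTAGA
  [10:15] AGGCG -> TCCGC
  [15:20] CGACG -> GCTGC
  [20:23] AGA -> TCT
Concatenate: TTGCCCTAGATCCGCGCTGCTCT (length 23; written aligned with the template, i.e. 3'->5').

Answer: TTGCCCTAGATCCGCGCTGCTCT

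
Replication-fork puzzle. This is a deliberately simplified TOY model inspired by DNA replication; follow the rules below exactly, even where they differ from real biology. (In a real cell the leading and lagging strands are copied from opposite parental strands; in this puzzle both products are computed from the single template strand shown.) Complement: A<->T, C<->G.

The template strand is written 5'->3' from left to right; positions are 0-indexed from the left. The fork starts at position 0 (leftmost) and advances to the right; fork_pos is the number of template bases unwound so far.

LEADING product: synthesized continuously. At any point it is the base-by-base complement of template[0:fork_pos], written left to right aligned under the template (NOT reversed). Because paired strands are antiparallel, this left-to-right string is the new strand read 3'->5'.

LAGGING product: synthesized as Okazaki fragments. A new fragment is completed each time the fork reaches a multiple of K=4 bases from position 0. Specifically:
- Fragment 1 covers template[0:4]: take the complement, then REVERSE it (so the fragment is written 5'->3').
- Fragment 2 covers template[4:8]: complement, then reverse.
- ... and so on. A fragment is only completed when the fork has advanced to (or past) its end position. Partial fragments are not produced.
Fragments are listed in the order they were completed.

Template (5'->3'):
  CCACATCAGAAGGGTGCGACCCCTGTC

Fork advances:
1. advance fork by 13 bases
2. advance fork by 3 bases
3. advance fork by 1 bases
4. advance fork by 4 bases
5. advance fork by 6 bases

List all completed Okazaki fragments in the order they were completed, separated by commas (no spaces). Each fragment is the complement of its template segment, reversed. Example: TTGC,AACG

Step 1: advance 13 -> fork_pos = 0 + 13 = 13. Reached multiple(s) of 4: 4, 8, 12 -> fragments 1-3 completed (3 total).
Step 2: advance 3 -> fork_pos = 13 + 3 = 16. Reached multiple(s) of 4: 16 -> fragment 4 completed (4 total).
Step 3: advance 1 -> fork_pos = 16 + 1 = 17. Next multiple of 4 is 20 (not reached); still 4 fragment(s).
Step 4: advance 4 -> fork_pos = 17 + 4 = 21. Reached multiple(s) of 4: 20 -> fragment 5 completed (5 total).
Step 5: advance 6 -> fork_pos = 21 + 6 = 27. Reached multiple(s) of 4: 24 -> fragment 6 completed (6 total).
Final fork_pos = 27, so 6 fragment(s) are complete. Build each: template segment -> complement -> reverse.
Fragment 1: template[0:4] = CCAC -> complement GGTG -> reversed GTGG
Fragment 2: template[4:8] = ATCA -> complement TAGT -> reversed TGAT
Fragment 3: template[8:12] = GAAG -> complement CTTC -> reversed CTTC
Fragment 4: template[12:16] = GGTG -> complement CCAC -> reversed CACC
Fragment 5: template[16:20] = CGAC -> complement GCTG -> reversed GTCG
Fragment 6: template[20:24] = CCCT -> complement GGGA -> reversed AGGG

Answer: GTGG,TGAT,CTTC,CACC,GTCG,AGGG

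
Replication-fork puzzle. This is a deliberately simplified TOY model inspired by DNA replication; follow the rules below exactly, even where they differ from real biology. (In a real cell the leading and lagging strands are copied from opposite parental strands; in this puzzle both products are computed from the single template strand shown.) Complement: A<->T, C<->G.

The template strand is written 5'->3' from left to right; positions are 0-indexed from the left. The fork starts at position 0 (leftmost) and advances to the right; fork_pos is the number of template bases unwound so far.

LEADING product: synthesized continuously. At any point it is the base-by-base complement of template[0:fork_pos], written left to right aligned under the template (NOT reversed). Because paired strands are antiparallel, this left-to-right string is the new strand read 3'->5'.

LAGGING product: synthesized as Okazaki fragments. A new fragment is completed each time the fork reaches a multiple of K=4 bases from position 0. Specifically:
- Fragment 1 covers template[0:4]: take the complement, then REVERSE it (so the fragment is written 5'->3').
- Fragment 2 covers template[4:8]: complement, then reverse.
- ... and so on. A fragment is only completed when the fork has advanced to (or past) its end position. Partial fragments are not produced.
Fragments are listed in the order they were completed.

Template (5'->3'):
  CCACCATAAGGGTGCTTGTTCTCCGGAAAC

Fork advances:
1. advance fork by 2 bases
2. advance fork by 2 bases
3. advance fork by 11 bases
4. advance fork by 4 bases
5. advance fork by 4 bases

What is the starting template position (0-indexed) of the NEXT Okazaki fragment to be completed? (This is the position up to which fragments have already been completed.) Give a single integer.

Step 1: advance 2 -> fork_pos = 0 + 2 = 2. Next multiple of 4 is 4 (not reached); still 0 fragment(s).
Step 2: advance 2 -> fork_pos = 2 + 2 = 4. Reached multiple(s) of 4: 4 -> fragment 1 completed (1 total).
Step 3: advance 11 -> fork_pos = 4 + 11 = 15. Reached multiple(s) of 4: 8, 12 -> fragments 2-3 completed (3 total).
Step 4: advance 4 -> fork_pos = 15 + 4 = 19. Reached multiple(s) of 4: 16 -> fragment 4 completed (4 total).
Step 5: advance 4 -> fork_pos = 19 + 4 = 23. Reached multiple(s) of 4: 20 -> fragment 5 completed (5 total).
5 fragment(s) completed, covering template[0:20] (5 x 4 = 20). The next fragment, fragment 6, covers template[20:24], so it starts at position 20.

Answer: 20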